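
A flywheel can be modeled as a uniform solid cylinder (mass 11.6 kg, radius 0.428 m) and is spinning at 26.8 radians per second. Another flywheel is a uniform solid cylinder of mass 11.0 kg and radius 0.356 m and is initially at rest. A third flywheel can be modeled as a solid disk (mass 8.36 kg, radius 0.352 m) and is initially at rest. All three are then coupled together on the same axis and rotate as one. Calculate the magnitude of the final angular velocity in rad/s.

|ω_f| ≈ 12.5 rad/s

The coupling torques are internal; angular momentum about the shared axis is conserved.
Moments of inertia: I_A = ½(11.6)(0.428)² = 1.062 kg·m²; I_B = ½(11.0)(0.356)² = 0.6970 kg·m²; I_C = ½(8.36)(0.352)² = 0.5179 kg·m².
Taking A's sense as positive: L = (1.062)(26.8) = 28.47 kg·m²·rad/s.
Combined I = 1.062 + 0.6970 + 0.5179 = 2.277 kg·m².
ω_f = L / I = 28.47 / 2.277 = 12.50 rad/s.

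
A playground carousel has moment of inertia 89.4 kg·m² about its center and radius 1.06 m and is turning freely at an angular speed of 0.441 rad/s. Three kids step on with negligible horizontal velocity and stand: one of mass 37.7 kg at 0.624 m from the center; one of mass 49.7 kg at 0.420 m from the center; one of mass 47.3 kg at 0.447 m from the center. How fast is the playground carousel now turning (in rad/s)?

ω_f ≈ 0.322 rad/s

No external torque acts about the center; L_before = L_after.
Added inertia Σmr² = (37.7)(0.624)² + (49.7)(0.420)² + (47.3)(0.447)² = 32.90 kg·m²; I_f = 89.40 + 32.90 = 122.3 kg·m².
ω_f = I_p ω_i / I_f = (89.40)(0.441) / 122.3 = 0.3224 rad/s.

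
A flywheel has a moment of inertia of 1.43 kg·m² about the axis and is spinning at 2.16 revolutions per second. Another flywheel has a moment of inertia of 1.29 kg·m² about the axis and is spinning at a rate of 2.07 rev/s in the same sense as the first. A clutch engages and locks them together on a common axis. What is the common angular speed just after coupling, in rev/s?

|ω_f| ≈ 2.12 rev/s

The coupling torques are internal; angular momentum about the shared axis is conserved.
Taking A's sense as positive: L = (1.430)(2.16) + (1.290)(2.07) = 5.759 kg·m²·rev/s.
Combined I = 1.430 + 1.290 = 2.720 kg·m².
ω_f = L / I = 5.759 / 2.720 = 2.117 rev/s.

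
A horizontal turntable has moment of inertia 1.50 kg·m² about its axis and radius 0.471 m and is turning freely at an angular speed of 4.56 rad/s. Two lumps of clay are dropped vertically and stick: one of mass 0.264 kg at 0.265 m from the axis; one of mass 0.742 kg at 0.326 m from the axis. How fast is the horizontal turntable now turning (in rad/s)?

ω_f ≈ 4.28 rad/s

The added mass arrives with no angular momentum about the axis, and any external torque about the axis is negligible, so the system's angular momentum is conserved.
Added inertia Σmr² = (0.264)(0.265)² + (0.742)(0.326)² = 0.09740 kg·m²; I_f = 1.500 + 0.09740 = 1.597 kg·m².
ω_f = I_p ω_i / I_f = (1.500)(4.56) / 1.597 = 4.282 rad/s.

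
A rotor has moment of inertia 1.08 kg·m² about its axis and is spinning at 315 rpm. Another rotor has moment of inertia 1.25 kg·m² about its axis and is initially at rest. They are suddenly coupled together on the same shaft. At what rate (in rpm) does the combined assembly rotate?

The coupling torques are internal; angular momentum about the shared axis is conserved.
Taking A's sense as positive: L = (1.080)(315) = 340.2 kg·m²·rpm.
Combined I = 1.080 + 1.250 = 2.330 kg·m².
ω_f = L / I = 340.2 / 2.330 = 146.0 rpm.

|ω_f| ≈ 146 rpm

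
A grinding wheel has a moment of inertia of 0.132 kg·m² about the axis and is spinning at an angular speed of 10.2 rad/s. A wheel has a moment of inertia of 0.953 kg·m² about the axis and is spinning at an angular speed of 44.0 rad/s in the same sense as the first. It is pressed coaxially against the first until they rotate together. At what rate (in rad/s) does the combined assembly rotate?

The coupling torques are internal; angular momentum about the shared axis is conserved.
Taking A's sense as positive: L = (0.1320)(10.2) + (0.9530)(44.0) = 43.28 kg·m²·rad/s.
Combined I = 0.1320 + 0.9530 = 1.085 kg·m².
ω_f = L / I = 43.28 / 1.085 = 39.89 rad/s.

|ω_f| ≈ 39.9 rad/s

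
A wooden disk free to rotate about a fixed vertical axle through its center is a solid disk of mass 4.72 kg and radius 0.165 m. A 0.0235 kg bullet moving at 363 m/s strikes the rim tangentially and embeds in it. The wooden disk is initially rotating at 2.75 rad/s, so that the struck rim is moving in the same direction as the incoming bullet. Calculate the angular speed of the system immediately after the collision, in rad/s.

About the axle the impulsive forces during the collision are internal, so angular momentum about that axis is conserved.
I_p = ½(4.72)(0.165)² = 0.06425 kg·m². Taking the sense of the bullet's angular momentum as positive, L_{bullet} = m v R = (0.0235)(363)(0.165) = 1.408 kg·m²/s.
L_i = +I_p ω_p + m v R = +(0.06425)(2.75) + 1.408 = 1.584 kg·m²/s.
After sticking, I_f = I_p + m R² = 0.06425 + (0.0235)(0.165)² = 0.06489 kg·m².
ω_f = L_i / I_f = 1.584 / 0.06489 = 24.41 rad/s.

|ω_f| ≈ 24.4 rad/s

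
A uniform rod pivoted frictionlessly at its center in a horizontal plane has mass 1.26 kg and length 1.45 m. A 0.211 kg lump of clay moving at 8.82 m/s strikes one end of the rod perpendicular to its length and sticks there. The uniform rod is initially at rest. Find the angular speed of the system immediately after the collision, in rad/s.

About the pivot the impulsive forces during the collision are internal, so angular momentum about that axis is conserved.
I_p = (1/12)(1.26)(1.45)² = 0.2208 kg·m². Taking the sense of the lump of clay's angular momentum as positive, L_{lump} = m v R = (0.211)(8.82)(1.45/2) = 1.349 kg·m²/s.
L_i = 0 + 1.349 = 1.349 kg·m²/s.
After sticking, I_f = I_p + m R² = 0.2208 + (0.211)(1.45/2)² = 0.3317 kg·m².
ω_f = L_i / I_f = 1.349 / 0.3317 = 4.068 rad/s.

|ω_f| ≈ 4.07 rad/s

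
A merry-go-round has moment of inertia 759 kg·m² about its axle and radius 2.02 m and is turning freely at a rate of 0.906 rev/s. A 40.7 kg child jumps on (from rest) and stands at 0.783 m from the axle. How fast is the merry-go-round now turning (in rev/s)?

The added mass arrives with no angular momentum about the axle, and any external torque about the axle is negligible, so the system's angular momentum is conserved.
Added inertia Σmr² = (40.7)(0.783)² = 24.95 kg·m²; I_f = 759.0 + 24.95 = 784.0 kg·m².
ω_f = I_p ω_i / I_f = (759.0)(0.906) / 784.0 = 0.8772 rev/s.

ω_f ≈ 0.877 rev/s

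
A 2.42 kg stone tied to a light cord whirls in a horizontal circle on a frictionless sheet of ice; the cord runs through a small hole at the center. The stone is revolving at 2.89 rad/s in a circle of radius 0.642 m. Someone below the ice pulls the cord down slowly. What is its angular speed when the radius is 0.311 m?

The constraining force is radial, so m r² ω about the center is conserved.
ω₂ = ω₁ (r₁/r₂)² = (2.89)(0.642/0.311)² = 12.32 rad/s.

ω₂ ≈ 12.3 rad/s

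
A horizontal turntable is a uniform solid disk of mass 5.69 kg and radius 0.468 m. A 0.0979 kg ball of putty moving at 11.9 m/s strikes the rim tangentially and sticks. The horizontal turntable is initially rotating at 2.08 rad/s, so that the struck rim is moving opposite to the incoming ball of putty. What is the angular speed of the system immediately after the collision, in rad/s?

About the axle the impulsive forces during the collision are internal, so angular momentum about that axis is conserved.
I_p = ½(5.69)(0.468)² = 0.6231 kg·m². Taking the sense of the ball of putty's angular momentum as positive, L_{ball} = m v R = (0.0979)(11.9)(0.468) = 0.5452 kg·m²/s.
L_i = −I_p ω_p + m v R = −(0.6231)(2.08) + 0.5452 = -0.7509 kg·m²/s.
After sticking, I_f = I_p + m R² = 0.6231 + (0.0979)(0.468)² = 0.6446 kg·m².
ω_f = L_i / I_f = -0.7509 / 0.6446 = -1.165 rad/s.

|ω_f| ≈ 1.16 rad/s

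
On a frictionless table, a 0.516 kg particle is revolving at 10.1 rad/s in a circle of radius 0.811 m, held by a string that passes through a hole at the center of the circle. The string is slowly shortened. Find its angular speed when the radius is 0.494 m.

No torque about the axis ⇒ m r₁² ω₁ = m r₂² ω₂.
ω₂ = ω₁ (r₁/r₂)² = (10.1)(0.811/0.494)² = 27.22 rad/s.

ω₂ ≈ 27.2 rad/s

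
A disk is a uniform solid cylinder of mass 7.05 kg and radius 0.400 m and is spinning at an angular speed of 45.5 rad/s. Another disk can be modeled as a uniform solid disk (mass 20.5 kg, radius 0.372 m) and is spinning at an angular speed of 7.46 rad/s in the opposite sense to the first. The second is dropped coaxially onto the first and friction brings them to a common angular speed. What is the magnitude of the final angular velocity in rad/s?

|ω_f| ≈ 7.61 rad/s

The coupling torques are internal; angular momentum about the shared axis is conserved.
Moments of inertia: I_A = ½(7.05)(0.400)² = 0.5640 kg·m²; I_B = ½(20.5)(0.372)² = 1.418 kg·m².
Taking A's sense as positive: L = (0.5640)(45.5) − (1.418)(7.46) = 15.08 kg·m²·rad/s.
Combined I = 0.5640 + 1.418 = 1.982 kg·m².
ω_f = L / I = 15.08 / 1.982 = 7.607 rad/s.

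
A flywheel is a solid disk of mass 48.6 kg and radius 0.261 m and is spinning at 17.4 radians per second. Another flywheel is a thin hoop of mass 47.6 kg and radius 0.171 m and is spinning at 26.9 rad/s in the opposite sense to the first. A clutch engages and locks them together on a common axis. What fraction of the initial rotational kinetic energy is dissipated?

fraction ≈ 0.984

No external torque acts about the common axis, so total angular momentum is conserved.
Moments of inertia: I_A = ½(48.6)(0.261)² = 1.655 kg·m²; I_B = (47.6)(0.171)² = 1.392 kg·m².
Taking A's sense as positive: L = (1.655)(17.4) − (1.392)(26.9) = -8.638 kg·m²·rad/s.
Combined I = 1.655 + 1.392 = 3.047 kg·m².
ω_f = L / I = -8.638 / 3.047 = -2.835 rad/s.
KE_i = ½ΣIω² = 754.2 J; KE_f = ½(3.047)(2.835)² = 12.24 J.
Fraction dissipated = (KE_i − KE_f)/KE_i = 0.9838.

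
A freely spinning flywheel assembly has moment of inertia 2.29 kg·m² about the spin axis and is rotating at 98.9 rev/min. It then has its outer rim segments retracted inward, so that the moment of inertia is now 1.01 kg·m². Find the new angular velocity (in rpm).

ω₂ ≈ 224 rpm

With no external torque about the axis, L is conserved: I₁ω₁ = I₂ω₂.
ω₂ = I₁ω₁ / I₂ = (2.290)(98.9 rpm) / (1.010) = 224.2 rpm.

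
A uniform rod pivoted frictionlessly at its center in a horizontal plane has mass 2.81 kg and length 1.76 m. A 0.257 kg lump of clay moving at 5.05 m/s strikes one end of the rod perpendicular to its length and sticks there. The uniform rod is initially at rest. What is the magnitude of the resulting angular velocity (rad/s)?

About the pivot the impulsive forces during the collision are internal, so angular momentum about that axis is conserved.
I_p = (1/12)(2.81)(1.76)² = 0.7254 kg·m². Taking the sense of the lump of clay's angular momentum as positive, L_{lump} = m v R = (0.257)(5.05)(1.76/2) = 1.142 kg·m²/s.
L_i = 0 + 1.142 = 1.142 kg·m²/s.
After sticking, I_f = I_p + m R² = 0.7254 + (0.257)(1.76/2)² = 0.9244 kg·m².
ω_f = L_i / I_f = 1.142 / 0.9244 = 1.236 rad/s.

|ω_f| ≈ 1.24 rad/s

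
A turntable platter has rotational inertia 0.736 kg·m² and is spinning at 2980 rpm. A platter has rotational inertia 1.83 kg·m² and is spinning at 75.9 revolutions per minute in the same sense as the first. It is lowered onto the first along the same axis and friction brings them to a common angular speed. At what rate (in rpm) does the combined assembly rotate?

|ω_f| ≈ 909 rpm

The coupling torques are internal; angular momentum about the shared axis is conserved.
Taking A's sense as positive: L = (0.7360)(2980) + (1.830)(75.9) = 2332 kg·m²·rpm.
Combined I = 0.7360 + 1.830 = 2.566 kg·m².
ω_f = L / I = 2332 / 2.566 = 908.9 rpm.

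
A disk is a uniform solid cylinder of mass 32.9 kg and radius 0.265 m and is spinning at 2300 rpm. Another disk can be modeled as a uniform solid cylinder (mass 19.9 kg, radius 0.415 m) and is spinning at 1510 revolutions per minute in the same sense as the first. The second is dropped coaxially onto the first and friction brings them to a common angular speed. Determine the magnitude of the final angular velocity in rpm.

|ω_f| ≈ 1830 rpm

No external torque acts about the common axis, so total angular momentum is conserved.
Moments of inertia: I_A = ½(32.9)(0.265)² = 1.155 kg·m²; I_B = ½(19.9)(0.415)² = 1.714 kg·m².
Taking A's sense as positive: L = (1.155)(2300) + (1.714)(1510) = 5245 kg·m²·rpm.
Combined I = 1.155 + 1.714 = 2.869 kg·m².
ω_f = L / I = 5245 / 2.869 = 1828 rpm.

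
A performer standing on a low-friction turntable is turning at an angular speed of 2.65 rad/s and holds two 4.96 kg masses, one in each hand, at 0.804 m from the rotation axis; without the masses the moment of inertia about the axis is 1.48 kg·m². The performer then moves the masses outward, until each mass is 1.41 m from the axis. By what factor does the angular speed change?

ω₂/ω₁ ≈ 0.372

No external torque acts about the spin axis, so angular momentum is conserved.
I₁ = 1.48 + 2(4.96)(0.804)² = 7.892 kg·m²; I₂ = 1.48 + 2(4.96)(1.41)² = 21.20 kg·m².
ω₂/ω₁ = I₁/I₂ = 7.892 / 21.20 = 0.3723.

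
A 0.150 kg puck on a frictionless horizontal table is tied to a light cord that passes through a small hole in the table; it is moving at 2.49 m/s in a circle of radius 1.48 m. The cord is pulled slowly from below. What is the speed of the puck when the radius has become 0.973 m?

Central (radial) force ⇒ zero torque about the center ⇒ m v r is constant.
v₂ = v₁ r₁ / r₂ = (2.49)(1.48) / (0.973) = 3.787 m/s.

v₂ ≈ 3.79 m/s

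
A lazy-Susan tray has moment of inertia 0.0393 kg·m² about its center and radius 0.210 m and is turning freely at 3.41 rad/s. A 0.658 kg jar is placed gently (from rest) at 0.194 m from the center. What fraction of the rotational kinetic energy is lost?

fraction ≈ 0.387

The added mass arrives with no angular momentum about the center, and any external torque about the center is negligible, so the system's angular momentum is conserved.
Added inertia Σmr² = (0.658)(0.194)² = 0.02476 kg·m²; I_f = 0.03930 + 0.02476 = 0.06406 kg·m².
ω_f = I_p ω_i / I_f = (0.03930)(3.41) / 0.06406 = 2.092 rad/s.
KE_i = ½(0.03930)(3.410 rad/s)² = 0.2285 J; KE_f = ½(0.06406)(2.092)² = 0.1402 J.
Fraction lost = 0.3866.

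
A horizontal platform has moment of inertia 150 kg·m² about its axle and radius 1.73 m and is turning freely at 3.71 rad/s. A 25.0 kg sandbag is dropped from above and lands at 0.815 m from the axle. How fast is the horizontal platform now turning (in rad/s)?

The added mass arrives with no angular momentum about the axle, and any external torque about the axle is negligible, so the system's angular momentum is conserved.
Added inertia Σmr² = (25.0)(0.815)² = 16.61 kg·m²; I_f = 150.0 + 16.61 = 166.6 kg·m².
ω_f = I_p ω_i / I_f = (150.0)(3.71) / 166.6 = 3.340 rad/s.

ω_f ≈ 3.34 rad/s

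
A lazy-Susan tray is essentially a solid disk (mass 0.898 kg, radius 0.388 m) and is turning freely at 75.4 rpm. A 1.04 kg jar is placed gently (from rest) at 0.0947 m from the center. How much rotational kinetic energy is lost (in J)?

The added mass arrives with no angular momentum about the center, and any external torque about the center is negligible, so the system's angular momentum is conserved.
I_p = ½(0.898)(0.388)² = 0.06759 kg·m².
Added inertia Σmr² = (1.04)(0.0947)² = 0.009327 kg·m²; I_f = 0.06759 + 0.009327 = 0.07692 kg·m².
ω_f = I_p ω_i / I_f = (0.06759)(75.4) / 0.07692 = 66.26 rpm.
KE_i = ½(0.06759)(7.896 rad/s)² = 2.107 J; KE_f = ½(0.07692)(6.938)² = 1.852 J.

energy lost ≈ 0.255 J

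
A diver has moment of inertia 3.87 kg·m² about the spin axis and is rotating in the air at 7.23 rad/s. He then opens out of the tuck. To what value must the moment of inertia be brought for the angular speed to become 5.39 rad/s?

I₂ ≈ 5.19 kg·m²

Angular momentum about the spin axis is conserved since the torque about it is zero.
I₂ = I₁ω₁ / ω₂ = (3.87)(7.23) / (5.39) = 5.191 kg·m².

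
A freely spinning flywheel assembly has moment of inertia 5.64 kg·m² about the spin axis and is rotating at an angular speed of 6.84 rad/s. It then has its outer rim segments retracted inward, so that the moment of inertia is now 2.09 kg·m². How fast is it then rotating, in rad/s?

With no external torque about the axis, L is conserved: I₁ω₁ = I₂ω₂.
ω₂ = I₁ω₁ / I₂ = (5.640)(6.84 rad/s) / (2.090) = 18.46 rad/s.

ω₂ ≈ 18.5 rad/s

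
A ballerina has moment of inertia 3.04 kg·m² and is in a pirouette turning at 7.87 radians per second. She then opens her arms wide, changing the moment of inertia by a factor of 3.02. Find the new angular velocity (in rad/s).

ω₂ ≈ 2.61 rad/s

Angular momentum about the spin axis is conserved since the torque about it is zero.
I₂ = 3.02 × 3.04 = 9.181 kg·m².
ω₂ = I₁ω₁ / I₂ = (3.040)(7.87 rad/s) / (9.181) = 2.606 rad/s.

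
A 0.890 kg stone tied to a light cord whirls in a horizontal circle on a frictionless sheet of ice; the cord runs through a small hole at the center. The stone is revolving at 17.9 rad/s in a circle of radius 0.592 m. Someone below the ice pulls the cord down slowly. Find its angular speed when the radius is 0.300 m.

The constraining force is radial, so m r² ω about the center is conserved.
ω₂ = ω₁ (r₁/r₂)² = (17.9)(0.592/0.300)² = 69.70 rad/s.

ω₂ ≈ 69.7 rad/s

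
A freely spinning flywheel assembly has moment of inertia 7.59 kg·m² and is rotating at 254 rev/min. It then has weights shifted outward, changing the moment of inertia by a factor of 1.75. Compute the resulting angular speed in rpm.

Angular momentum about the spin axis is conserved since the torque about it is zero.
I₂ = 1.75 × 7.59 = 13.28 kg·m².
ω₂ = I₁ω₁ / I₂ = (7.590)(254 rpm) / (13.28) = 145.1 rpm.

ω₂ ≈ 145 rpm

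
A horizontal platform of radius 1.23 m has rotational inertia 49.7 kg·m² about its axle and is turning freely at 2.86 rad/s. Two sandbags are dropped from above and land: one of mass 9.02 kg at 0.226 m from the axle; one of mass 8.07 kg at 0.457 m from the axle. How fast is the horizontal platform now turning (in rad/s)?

No external torque acts about the axle; L_before = L_after.
Added inertia Σmr² = (9.02)(0.226)² + (8.07)(0.457)² = 2.146 kg·m²; I_f = 49.70 + 2.146 = 51.85 kg·m².
ω_f = I_p ω_i / I_f = (49.70)(2.86) / 51.85 = 2.742 rad/s.

ω_f ≈ 2.74 rad/s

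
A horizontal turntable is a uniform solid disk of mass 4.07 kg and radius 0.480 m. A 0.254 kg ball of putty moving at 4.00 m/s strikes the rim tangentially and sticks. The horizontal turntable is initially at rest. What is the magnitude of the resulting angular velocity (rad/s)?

|ω_f| ≈ 0.925 rad/s

About the axle the impulsive forces during the collision are internal, so angular momentum about that axis is conserved.
I_p = ½(4.07)(0.480)² = 0.4689 kg·m². Taking the sense of the ball of putty's angular momentum as positive, L_{ball} = m v R = (0.254)(4.00)(0.480) = 0.4877 kg·m²/s.
L_i = 0 + 0.4877 = 0.4877 kg·m²/s.
After sticking, I_f = I_p + m R² = 0.4689 + (0.254)(0.480)² = 0.5274 kg·m².
ω_f = L_i / I_f = 0.4877 / 0.5274 = 0.9247 rad/s.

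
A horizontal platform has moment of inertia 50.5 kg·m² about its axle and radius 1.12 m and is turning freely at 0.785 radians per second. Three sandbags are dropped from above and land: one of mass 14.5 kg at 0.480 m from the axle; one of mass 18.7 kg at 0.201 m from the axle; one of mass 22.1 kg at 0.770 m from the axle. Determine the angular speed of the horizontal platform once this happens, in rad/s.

ω_f ≈ 0.586 rad/s

No external torque acts about the axle; L_before = L_after.
Added inertia Σmr² = (14.5)(0.480)² + (18.7)(0.201)² + (22.1)(0.770)² = 17.20 kg·m²; I_f = 50.50 + 17.20 = 67.70 kg·m².
ω_f = I_p ω_i / I_f = (50.50)(0.785) / 67.70 = 0.5856 rad/s.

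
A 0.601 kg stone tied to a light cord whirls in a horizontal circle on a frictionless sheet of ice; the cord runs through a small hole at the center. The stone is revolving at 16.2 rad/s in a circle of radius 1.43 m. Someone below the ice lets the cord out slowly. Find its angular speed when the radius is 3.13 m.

ω₂ ≈ 3.38 rad/s

The constraining force is radial, so m r² ω about the center is conserved.
ω₂ = ω₁ (r₁/r₂)² = (16.2)(1.43/3.13)² = 3.381 rad/s.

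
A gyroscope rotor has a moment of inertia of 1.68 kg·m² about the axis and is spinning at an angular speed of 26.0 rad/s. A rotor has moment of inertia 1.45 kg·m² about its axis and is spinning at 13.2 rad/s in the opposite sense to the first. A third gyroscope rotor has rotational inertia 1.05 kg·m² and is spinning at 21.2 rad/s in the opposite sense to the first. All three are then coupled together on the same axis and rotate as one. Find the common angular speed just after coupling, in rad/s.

No external torque acts about the common axis, so total angular momentum is conserved.
Taking A's sense as positive: L = (1.680)(26.0) − (1.450)(13.2) − (1.050)(21.2) = 2.280 kg·m²·rad/s.
Combined I = 1.680 + 1.450 + 1.050 = 4.180 kg·m².
ω_f = L / I = 2.280 / 4.180 = 0.5455 rad/s.

|ω_f| ≈ 0.545 rad/s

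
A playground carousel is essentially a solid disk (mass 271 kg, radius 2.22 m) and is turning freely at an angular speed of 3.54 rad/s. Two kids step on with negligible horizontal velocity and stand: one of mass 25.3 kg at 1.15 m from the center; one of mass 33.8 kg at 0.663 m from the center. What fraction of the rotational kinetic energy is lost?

fraction ≈ 0.0675

No external torque acts about the center; L_before = L_after.
I_p = ½(271)(2.22)² = 667.8 kg·m².
Added inertia Σmr² = (25.3)(1.15)² + (33.8)(0.663)² = 48.32 kg·m²; I_f = 667.8 + 48.32 = 716.1 kg·m².
ω_f = I_p ω_i / I_f = (667.8)(3.54) / 716.1 = 3.301 rad/s.
KE_i = ½(667.8)(3.540 rad/s)² = 4184 J; KE_f = ½(716.1)(3.301)² = 3902 J.
Fraction lost = 0.06747.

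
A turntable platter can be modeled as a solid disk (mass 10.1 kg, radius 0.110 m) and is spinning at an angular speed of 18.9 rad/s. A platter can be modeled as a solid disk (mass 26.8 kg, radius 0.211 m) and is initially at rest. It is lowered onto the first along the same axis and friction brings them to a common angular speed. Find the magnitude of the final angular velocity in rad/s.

No external torque acts about the common axis, so total angular momentum is conserved.
Moments of inertia: I_A = ½(10.1)(0.110)² = 0.06110 kg·m²; I_B = ½(26.8)(0.211)² = 0.5966 kg·m².
Taking A's sense as positive: L = (0.06110)(18.9) = 1.155 kg·m²·rad/s.
Combined I = 0.06110 + 0.5966 = 0.6577 kg·m².
ω_f = L / I = 1.155 / 0.6577 = 1.756 rad/s.

|ω_f| ≈ 1.76 rad/s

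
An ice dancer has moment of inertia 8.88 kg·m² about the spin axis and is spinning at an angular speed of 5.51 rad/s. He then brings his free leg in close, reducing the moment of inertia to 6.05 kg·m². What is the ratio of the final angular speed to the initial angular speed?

With no external torque about the axis, L is conserved: I₁ω₁ = I₂ω₂.
ω₂/ω₁ = I₁/I₂ = 8.880 / 6.050 = 1.468.

ω₂/ω₁ ≈ 1.47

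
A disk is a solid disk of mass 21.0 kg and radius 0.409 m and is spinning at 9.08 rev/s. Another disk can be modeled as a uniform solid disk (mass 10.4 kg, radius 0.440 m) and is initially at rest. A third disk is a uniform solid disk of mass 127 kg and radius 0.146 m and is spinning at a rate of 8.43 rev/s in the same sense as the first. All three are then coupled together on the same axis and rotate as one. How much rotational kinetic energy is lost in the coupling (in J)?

The coupling torques are internal; angular momentum about the shared axis is conserved.
Moments of inertia: I_A = ½(21.0)(0.409)² = 1.756 kg·m²; I_B = ½(10.4)(0.440)² = 1.007 kg·m²; I_C = ½(127)(0.146)² = 1.354 kg·m².
Taking A's sense as positive: L = (1.756)(9.08) + (1.354)(8.43) = 27.36 kg·m²·rev/s.
Combined I = 1.756 + 1.007 + 1.354 = 4.117 kg·m².
ω_f = L / I = 27.36 / 4.117 = 6.646 rev/s.
KE_i = ½ΣIω² = 4757 J; KE_f = ½(4.117)(41.76)² = 3589 J.

ΔKE lost ≈ 1170 J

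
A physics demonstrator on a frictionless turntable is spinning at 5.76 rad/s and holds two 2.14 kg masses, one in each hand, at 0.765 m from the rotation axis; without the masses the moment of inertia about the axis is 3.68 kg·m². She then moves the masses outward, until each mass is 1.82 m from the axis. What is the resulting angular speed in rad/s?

No external torque acts about the spin axis, so angular momentum is conserved.
I₁ = 3.68 + 2(2.14)(0.765)² = 6.185 kg·m²; I₂ = 3.68 + 2(2.14)(1.82)² = 17.86 kg·m².
ω₂ = I₁ω₁ / I₂ = (6.185)(5.76 rad/s) / (17.86) = 1.995 rad/s.

ω₂ ≈ 1.99 rad/s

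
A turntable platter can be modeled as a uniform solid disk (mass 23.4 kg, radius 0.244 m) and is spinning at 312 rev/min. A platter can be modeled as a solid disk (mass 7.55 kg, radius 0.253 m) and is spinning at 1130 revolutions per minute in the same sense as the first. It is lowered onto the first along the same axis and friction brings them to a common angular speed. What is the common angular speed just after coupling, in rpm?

|ω_f| ≈ 523 rpm

No external torque acts about the common axis, so total angular momentum is conserved.
Moments of inertia: I_A = ½(23.4)(0.244)² = 0.6966 kg·m²; I_B = ½(7.55)(0.253)² = 0.2416 kg·m².
Taking A's sense as positive: L = (0.6966)(312) + (0.2416)(1130) = 490.4 kg·m²·rpm.
Combined I = 0.6966 + 0.2416 = 0.9382 kg·m².
ω_f = L / I = 490.4 / 0.9382 = 522.7 rpm.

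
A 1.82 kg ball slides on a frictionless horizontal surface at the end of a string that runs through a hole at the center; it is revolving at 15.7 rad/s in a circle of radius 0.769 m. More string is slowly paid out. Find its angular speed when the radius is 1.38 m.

ω₂ ≈ 4.88 rad/s

No torque about the axis ⇒ m r₁² ω₁ = m r₂² ω₂.
ω₂ = ω₁ (r₁/r₂)² = (15.7)(0.769/1.38)² = 4.875 rad/s.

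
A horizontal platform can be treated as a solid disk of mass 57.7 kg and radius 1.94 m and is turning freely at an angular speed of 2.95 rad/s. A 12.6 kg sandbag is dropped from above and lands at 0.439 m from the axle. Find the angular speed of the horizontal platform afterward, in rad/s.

ω_f ≈ 2.89 rad/s

The added mass arrives with no angular momentum about the axle, and any external torque about the axle is negligible, so the system's angular momentum is conserved.
I_p = ½(57.7)(1.94)² = 108.6 kg·m².
Added inertia Σmr² = (12.6)(0.439)² = 2.428 kg·m²; I_f = 108.6 + 2.428 = 111.0 kg·m².
ω_f = I_p ω_i / I_f = (108.6)(2.95) / 111.0 = 2.885 rad/s.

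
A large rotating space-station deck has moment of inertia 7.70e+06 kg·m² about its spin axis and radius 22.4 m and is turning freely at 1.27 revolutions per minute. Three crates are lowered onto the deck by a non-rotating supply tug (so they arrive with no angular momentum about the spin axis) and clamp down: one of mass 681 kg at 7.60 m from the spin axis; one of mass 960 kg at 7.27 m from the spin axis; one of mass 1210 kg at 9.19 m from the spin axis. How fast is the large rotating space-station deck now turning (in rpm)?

ω_f ≈ 1.24 rpm

No external torque acts about the spin axis; L_before = L_after.
Added inertia Σmr² = (681)(7.60)² + (960)(7.27)² + (1210)(9.19)² = 1.923e+05 kg·m²; I_f = 7.700e+06 + 1.923e+05 = 7.892e+06 kg·m².
ω_f = I_p ω_i / I_f = (7.700e+06)(1.27) / 7.892e+06 = 1.239 rpm.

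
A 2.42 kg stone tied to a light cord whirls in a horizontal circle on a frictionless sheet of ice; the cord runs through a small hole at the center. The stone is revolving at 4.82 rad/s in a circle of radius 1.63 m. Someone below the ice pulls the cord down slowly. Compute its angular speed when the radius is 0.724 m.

ω₂ ≈ 24.4 rad/s

No torque about the axis ⇒ m r₁² ω₁ = m r₂² ω₂.
ω₂ = ω₁ (r₁/r₂)² = (4.82)(1.63/0.724)² = 24.43 rad/s.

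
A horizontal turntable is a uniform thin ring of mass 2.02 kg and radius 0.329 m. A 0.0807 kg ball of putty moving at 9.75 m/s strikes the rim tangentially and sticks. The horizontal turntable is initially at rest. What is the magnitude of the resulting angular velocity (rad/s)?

The axle reaction passes through the axle and exerts no torque about it; angular momentum about the axle is conserved through the impact.
I_p = (2.02)(0.329)² = 0.2186 kg·m². Taking the sense of the ball of putty's angular momentum as positive, L_{ball} = m v R = (0.0807)(9.75)(0.329) = 0.2589 kg·m²/s.
L_i = 0 + 0.2589 = 0.2589 kg·m²/s.
After sticking, I_f = I_p + m R² = 0.2186 + (0.0807)(0.329)² = 0.2274 kg·m².
ω_f = L_i / I_f = 0.2589 / 0.2274 = 1.138 rad/s.

|ω_f| ≈ 1.14 rad/s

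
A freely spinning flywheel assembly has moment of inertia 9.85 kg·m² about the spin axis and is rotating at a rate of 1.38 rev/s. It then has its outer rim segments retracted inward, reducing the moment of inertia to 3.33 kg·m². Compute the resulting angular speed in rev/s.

With no external torque about the axis, L is conserved: I₁ω₁ = I₂ω₂.
ω₂ = I₁ω₁ / I₂ = (9.850)(1.38 rev/s) / (3.330) = 4.082 rev/s.

ω₂ ≈ 4.08 rev/s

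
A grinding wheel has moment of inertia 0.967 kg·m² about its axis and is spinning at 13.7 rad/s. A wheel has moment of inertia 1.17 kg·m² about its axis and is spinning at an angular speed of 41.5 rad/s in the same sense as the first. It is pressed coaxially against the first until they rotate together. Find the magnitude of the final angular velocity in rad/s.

|ω_f| ≈ 28.9 rad/s

The coupling torques are internal; angular momentum about the shared axis is conserved.
Taking A's sense as positive: L = (0.9670)(13.7) + (1.170)(41.5) = 61.80 kg·m²·rad/s.
Combined I = 0.9670 + 1.170 = 2.137 kg·m².
ω_f = L / I = 61.80 / 2.137 = 28.92 rad/s.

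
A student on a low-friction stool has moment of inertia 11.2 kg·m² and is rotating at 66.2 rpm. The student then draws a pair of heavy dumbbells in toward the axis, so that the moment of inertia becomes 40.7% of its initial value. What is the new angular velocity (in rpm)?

No external torque acts about the spin axis, so angular momentum is conserved.
I₂ = 0.407 × 11.2 = 4.558 kg·m².
ω₂ = I₁ω₁ / I₂ = (11.20)(66.2 rpm) / (4.558) = 162.7 rpm.

ω₂ ≈ 163 rpm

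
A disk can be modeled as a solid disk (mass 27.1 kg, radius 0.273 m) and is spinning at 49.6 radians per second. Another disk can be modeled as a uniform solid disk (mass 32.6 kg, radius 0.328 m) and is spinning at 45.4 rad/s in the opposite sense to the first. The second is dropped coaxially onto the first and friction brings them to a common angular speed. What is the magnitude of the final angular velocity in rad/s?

No external torque acts about the common axis, so total angular momentum is conserved.
Moments of inertia: I_A = ½(27.1)(0.273)² = 1.010 kg·m²; I_B = ½(32.6)(0.328)² = 1.754 kg·m².
Taking A's sense as positive: L = (1.010)(49.6) − (1.754)(45.4) = -29.52 kg·m²·rad/s.
Combined I = 1.010 + 1.754 = 2.763 kg·m².
ω_f = L / I = -29.52 / 2.763 = -10.68 rad/s.

|ω_f| ≈ 10.7 rad/s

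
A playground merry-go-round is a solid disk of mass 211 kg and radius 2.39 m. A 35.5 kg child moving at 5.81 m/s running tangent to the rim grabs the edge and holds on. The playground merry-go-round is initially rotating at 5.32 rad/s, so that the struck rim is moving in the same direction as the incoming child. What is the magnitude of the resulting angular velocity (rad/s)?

|ω_f| ≈ 4.59 rad/s

The axle reaction passes through the axle and exerts no torque about it; angular momentum about the axle is conserved through the impact.
I_p = ½(211)(2.39)² = 602.6 kg·m². Taking the sense of the child's angular momentum as positive, L_{child} = m v R = (35.5)(5.81)(2.39) = 492.9 kg·m²/s.
L_i = +I_p ω_p + m v R = +(602.6)(5.32) + 492.9 = 3699 kg·m²/s.
After sticking, I_f = I_p + m R² = 602.6 + (35.5)(2.39)² = 805.4 kg·m².
ω_f = L_i / I_f = 3699 / 805.4 = 4.593 rad/s.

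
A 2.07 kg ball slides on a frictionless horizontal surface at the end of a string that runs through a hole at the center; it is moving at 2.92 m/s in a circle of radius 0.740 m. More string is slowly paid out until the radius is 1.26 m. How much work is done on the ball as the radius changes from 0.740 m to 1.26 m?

W ≈ -5.78 J

The only horizontal force on the mass is along the cord (radial), so it exerts no torque about the hole and angular momentum m v r is conserved.
v₂ = v₁ r₁ / r₂ = (2.92)(0.740) / (1.26) = 1.715 m/s.
W = ΔKE = ½m(v₂² − v₁²) = -5.781 J.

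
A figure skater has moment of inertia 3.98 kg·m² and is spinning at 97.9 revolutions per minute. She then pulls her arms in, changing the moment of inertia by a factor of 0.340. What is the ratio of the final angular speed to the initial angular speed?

Angular momentum about the spin axis is conserved since the torque about it is zero.
I₂ = 0.340 × 3.98 = 1.353 kg·m².
ω₂/ω₁ = I₁/I₂ = 3.980 / 1.353 = 2.941.

ω₂/ω₁ ≈ 2.94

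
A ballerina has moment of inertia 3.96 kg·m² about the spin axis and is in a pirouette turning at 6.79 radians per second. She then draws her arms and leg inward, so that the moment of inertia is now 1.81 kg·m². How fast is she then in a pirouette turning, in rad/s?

ω₂ ≈ 14.9 rad/s

With no external torque about the axis, L is conserved: I₁ω₁ = I₂ω₂.
ω₂ = I₁ω₁ / I₂ = (3.960)(6.79 rad/s) / (1.810) = 14.86 rad/s.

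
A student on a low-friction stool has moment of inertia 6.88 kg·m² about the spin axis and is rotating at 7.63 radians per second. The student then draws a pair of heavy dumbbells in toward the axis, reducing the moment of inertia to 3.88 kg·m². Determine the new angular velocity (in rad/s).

ω₂ ≈ 13.5 rad/s

With no external torque about the axis, L is conserved: I₁ω₁ = I₂ω₂.
ω₂ = I₁ω₁ / I₂ = (6.880)(7.63 rad/s) / (3.880) = 13.53 rad/s.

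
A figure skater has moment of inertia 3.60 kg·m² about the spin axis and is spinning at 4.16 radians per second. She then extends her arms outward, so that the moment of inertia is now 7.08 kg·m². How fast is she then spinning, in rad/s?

ω₂ ≈ 2.12 rad/s

With no external torque about the axis, L is conserved: I₁ω₁ = I₂ω₂.
ω₂ = I₁ω₁ / I₂ = (3.600)(4.16 rad/s) / (7.080) = 2.115 rad/s.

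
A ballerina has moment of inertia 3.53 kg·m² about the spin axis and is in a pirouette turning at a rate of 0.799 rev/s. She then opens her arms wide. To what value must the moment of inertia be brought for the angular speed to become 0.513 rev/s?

With no external torque about the axis, L is conserved: I₁ω₁ = I₂ω₂.
I₂ = I₁ω₁ / ω₂ = (3.53)(0.799) / (0.513) = 5.498 kg·m².

I₂ ≈ 5.50 kg·m²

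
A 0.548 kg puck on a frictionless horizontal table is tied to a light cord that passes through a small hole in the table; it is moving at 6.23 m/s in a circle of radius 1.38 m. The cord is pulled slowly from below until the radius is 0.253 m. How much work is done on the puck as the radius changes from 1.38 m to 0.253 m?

W ≈ 306 J

The only horizontal force on the mass is along the cord (radial), so it exerts no torque about the hole and angular momentum m v r is conserved.
v₂ = v₁ r₁ / r₂ = (6.23)(1.38) / (0.253) = 33.98 m/s.
W = ΔKE = ½m(v₂² − v₁²) = 305.8 J.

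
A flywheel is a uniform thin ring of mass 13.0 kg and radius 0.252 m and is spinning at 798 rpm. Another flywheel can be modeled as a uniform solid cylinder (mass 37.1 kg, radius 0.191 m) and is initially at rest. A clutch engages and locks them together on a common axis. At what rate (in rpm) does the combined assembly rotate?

|ω_f| ≈ 439 rpm

No external torque acts about the common axis, so total angular momentum is conserved.
Moments of inertia: I_A = (13.0)(0.252)² = 0.8256 kg·m²; I_B = ½(37.1)(0.191)² = 0.6767 kg·m².
Taking A's sense as positive: L = (0.8256)(798) = 658.8 kg·m²·rpm.
Combined I = 0.8256 + 0.6767 = 1.502 kg·m².
ω_f = L / I = 658.8 / 1.502 = 438.5 rpm.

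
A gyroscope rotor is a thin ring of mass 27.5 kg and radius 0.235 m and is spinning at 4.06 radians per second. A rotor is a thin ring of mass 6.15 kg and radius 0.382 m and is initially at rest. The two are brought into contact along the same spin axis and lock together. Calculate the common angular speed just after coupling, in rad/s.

|ω_f| ≈ 2.55 rad/s

No external torque acts about the common axis, so total angular momentum is conserved.
Moments of inertia: I_A = (27.5)(0.235)² = 1.519 kg·m²; I_B = (6.15)(0.382)² = 0.8974 kg·m².
Taking A's sense as positive: L = (1.519)(4.06) = 6.166 kg·m²·rad/s.
Combined I = 1.519 + 0.8974 = 2.416 kg·m².
ω_f = L / I = 6.166 / 2.416 = 2.552 rad/s.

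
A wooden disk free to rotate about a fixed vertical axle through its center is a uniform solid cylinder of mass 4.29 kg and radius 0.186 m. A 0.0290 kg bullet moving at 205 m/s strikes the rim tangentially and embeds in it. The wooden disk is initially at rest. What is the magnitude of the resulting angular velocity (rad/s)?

|ω_f| ≈ 14.7 rad/s

The axle reaction passes through the axle and exerts no torque about it; angular momentum about the axle is conserved through the impact.
I_p = ½(4.29)(0.186)² = 0.07421 kg·m². Taking the sense of the bullet's angular momentum as positive, L_{bullet} = m v R = (0.0290)(205)(0.186) = 1.106 kg·m²/s.
L_i = 0 + 1.106 = 1.106 kg·m²/s.
After sticking, I_f = I_p + m R² = 0.07421 + (0.0290)(0.186)² = 0.07521 kg·m².
ω_f = L_i / I_f = 1.106 / 0.07521 = 14.70 rad/s.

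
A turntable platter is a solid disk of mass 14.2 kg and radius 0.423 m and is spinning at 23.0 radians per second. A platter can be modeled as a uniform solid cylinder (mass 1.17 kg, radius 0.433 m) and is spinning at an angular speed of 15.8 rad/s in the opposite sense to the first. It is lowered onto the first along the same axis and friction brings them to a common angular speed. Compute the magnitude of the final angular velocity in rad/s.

No external torque acts about the common axis, so total angular momentum is conserved.
Moments of inertia: I_A = ½(14.2)(0.423)² = 1.270 kg·m²; I_B = ½(1.17)(0.433)² = 0.1097 kg·m².
Taking A's sense as positive: L = (1.270)(23.0) − (0.1097)(15.8) = 27.49 kg·m²·rad/s.
Combined I = 1.270 + 0.1097 = 1.380 kg·m².
ω_f = L / I = 27.49 / 1.380 = 19.92 rad/s.

|ω_f| ≈ 19.9 rad/s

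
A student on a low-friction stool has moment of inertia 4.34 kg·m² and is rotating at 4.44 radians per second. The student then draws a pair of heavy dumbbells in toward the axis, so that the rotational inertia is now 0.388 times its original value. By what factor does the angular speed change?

ω₂/ω₁ ≈ 2.58

With no external torque about the axis, L is conserved: I₁ω₁ = I₂ω₂.
I₂ = 0.388 × 4.34 = 1.684 kg·m².
ω₂/ω₁ = I₁/I₂ = 4.340 / 1.684 = 2.577.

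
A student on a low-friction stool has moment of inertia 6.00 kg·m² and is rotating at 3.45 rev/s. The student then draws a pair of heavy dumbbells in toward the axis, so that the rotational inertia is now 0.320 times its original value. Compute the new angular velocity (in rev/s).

No external torque acts about the spin axis, so angular momentum is conserved.
I₂ = 0.320 × 6.00 = 1.920 kg·m².
ω₂ = I₁ω₁ / I₂ = (6.000)(3.45 rev/s) / (1.920) = 10.78 rev/s.

ω₂ ≈ 10.8 rev/s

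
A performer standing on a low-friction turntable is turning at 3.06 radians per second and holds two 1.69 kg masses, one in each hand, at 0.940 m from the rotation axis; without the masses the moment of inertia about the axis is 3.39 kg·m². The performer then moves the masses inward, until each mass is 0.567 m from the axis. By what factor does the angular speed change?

ω₂/ω₁ ≈ 1.42

Angular momentum about the spin axis is conserved since the torque about it is zero.
I₁ = 3.39 + 2(1.69)(0.940)² = 6.377 kg·m²; I₂ = 3.39 + 2(1.69)(0.567)² = 4.477 kg·m².
ω₂/ω₁ = I₁/I₂ = 6.377 / 4.477 = 1.424.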